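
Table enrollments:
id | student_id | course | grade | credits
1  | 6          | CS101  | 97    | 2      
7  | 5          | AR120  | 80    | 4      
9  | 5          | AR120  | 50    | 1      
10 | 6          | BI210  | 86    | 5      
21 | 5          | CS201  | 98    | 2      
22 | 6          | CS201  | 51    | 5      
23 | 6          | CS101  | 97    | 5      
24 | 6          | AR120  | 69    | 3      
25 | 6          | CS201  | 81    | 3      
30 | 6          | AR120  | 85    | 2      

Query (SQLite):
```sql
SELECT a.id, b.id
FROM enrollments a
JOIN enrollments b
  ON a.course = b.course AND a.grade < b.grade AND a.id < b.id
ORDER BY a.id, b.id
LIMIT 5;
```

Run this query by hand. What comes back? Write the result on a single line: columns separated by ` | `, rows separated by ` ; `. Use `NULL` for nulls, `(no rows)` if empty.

7 | 30 ; 9 | 24 ; 9 | 30 ; 22 | 25 ; 24 | 30

Pairs (a,b) with same course, a.grade < b.grade, a.id < b.id.
course groups: AR120:{7,9,24,30} BI210:{10} CS101:{1,23} CS201:{21,22,25}
Ordered by (a.id, b.id); first 5.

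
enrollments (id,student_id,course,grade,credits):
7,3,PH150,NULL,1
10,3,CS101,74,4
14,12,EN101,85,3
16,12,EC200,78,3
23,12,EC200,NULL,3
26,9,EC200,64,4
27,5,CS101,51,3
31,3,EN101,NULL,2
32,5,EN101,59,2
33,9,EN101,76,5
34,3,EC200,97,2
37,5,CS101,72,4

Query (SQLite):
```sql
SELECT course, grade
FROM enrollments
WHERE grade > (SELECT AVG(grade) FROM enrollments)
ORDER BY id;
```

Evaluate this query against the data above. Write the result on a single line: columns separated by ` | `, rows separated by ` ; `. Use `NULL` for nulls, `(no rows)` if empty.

CS101 | 74 ; EN101 | 85 ; EC200 | 78 ; EN101 | 76 ; EC200 | 97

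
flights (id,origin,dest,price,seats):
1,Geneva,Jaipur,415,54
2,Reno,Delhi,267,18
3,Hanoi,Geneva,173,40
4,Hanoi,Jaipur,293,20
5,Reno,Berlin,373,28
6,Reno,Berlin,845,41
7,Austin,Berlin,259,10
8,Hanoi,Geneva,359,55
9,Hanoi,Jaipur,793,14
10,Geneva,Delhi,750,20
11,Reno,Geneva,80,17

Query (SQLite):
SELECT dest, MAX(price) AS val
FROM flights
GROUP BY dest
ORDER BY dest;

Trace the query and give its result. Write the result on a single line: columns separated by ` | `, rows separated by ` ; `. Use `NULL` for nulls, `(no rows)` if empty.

Partition flights by dest; compute MAX(price) within each group.
  Berlin: ids {5, 6, 7} → MAX(price)=845
  Delhi: ids {2, 10} → MAX(price)=750
  Geneva: ids {3, 8, 11} → MAX(price)=359
  Jaipur: ids {1, 4, 9} → MAX(price)=793

Berlin | 845 ; Delhi | 750 ; Geneva | 359 ; Jaipur | 793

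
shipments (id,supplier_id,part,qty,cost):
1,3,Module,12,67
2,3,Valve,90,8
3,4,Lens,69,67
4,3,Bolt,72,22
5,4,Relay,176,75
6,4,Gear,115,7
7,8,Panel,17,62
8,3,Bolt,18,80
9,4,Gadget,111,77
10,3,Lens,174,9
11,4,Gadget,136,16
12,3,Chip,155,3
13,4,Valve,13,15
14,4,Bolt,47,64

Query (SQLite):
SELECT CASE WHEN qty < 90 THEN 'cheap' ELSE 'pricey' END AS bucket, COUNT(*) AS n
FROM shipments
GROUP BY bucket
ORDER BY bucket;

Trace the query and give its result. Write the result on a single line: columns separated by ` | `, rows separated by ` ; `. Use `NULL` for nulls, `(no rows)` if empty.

Bucket rows by qty < 90 → 'cheap' else 'pricey'; count each bucket.

cheap | 7 ; pricey | 7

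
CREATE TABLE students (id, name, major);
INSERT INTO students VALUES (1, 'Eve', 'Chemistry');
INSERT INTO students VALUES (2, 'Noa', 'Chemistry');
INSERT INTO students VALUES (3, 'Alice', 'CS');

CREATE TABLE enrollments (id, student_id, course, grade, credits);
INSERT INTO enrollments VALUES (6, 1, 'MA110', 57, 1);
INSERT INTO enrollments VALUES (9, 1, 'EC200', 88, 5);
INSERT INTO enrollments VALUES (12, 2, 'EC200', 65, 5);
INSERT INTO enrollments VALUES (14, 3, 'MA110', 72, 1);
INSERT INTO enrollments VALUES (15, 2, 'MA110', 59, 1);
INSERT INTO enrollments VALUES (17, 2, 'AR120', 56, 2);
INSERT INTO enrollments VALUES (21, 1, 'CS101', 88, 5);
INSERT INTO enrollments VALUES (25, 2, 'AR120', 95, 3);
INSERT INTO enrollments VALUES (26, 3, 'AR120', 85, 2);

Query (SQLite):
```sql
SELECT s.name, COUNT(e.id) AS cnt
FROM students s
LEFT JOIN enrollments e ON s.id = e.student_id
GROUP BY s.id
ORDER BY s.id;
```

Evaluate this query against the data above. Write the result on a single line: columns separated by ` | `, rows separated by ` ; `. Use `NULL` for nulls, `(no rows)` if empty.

Eve | 3 ; Noa | 4 ; Alice | 2

LEFT JOIN keeps every students row; unmatched ones get NULL for enrollments columns.
Group by students.id and compute COUNT(e.id). COUNT(col) of an all-NULL group is 0.
  1: ids {6, 9, 21} → COUNT(e.id)=3
  2: ids {12, 15, 17, 25} → COUNT(e.id)=4
  3: ids {14, 26} → COUNT(e.id)=2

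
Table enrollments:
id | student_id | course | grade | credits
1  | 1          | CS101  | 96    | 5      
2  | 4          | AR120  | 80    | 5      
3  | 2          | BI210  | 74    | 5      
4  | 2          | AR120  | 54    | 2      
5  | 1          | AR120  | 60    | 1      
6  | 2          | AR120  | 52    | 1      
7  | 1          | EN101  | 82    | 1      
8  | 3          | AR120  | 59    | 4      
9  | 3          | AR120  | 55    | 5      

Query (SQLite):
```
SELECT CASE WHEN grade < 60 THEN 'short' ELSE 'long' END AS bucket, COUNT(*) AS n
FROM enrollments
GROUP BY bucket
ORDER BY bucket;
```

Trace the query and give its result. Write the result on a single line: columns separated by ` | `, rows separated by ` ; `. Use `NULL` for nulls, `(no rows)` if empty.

long | 5 ; short | 4

Bucket rows by grade < 60 → 'short' else 'long'; count each bucket.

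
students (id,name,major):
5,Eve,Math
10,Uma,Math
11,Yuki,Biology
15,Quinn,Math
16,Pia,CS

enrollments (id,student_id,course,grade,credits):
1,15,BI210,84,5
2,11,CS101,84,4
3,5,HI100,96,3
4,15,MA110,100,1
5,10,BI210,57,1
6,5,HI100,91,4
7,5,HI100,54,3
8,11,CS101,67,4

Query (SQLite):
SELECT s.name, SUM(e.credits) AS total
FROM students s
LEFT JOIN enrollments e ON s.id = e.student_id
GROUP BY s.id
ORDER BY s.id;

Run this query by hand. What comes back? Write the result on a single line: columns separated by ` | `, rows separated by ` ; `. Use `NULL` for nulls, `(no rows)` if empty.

LEFT JOIN keeps every students row; unmatched ones get NULL for enrollments columns.
Group by students.id and compute SUM(e.credits). SUM over an all-NULL group is NULL.
  5: ids {3, 6, 7} → SUM(e.credits)=10
  10: ids {5} → SUM(e.credits)=1
  11: ids {2, 8} → SUM(e.credits)=8
  15: ids {1, 4} → SUM(e.credits)=6
  16: ids {—} → SUM(e.credits)=NULL

Eve | 10 ; Uma | 1 ; Yuki | 8 ; Quinn | 6 ; Pia | NULL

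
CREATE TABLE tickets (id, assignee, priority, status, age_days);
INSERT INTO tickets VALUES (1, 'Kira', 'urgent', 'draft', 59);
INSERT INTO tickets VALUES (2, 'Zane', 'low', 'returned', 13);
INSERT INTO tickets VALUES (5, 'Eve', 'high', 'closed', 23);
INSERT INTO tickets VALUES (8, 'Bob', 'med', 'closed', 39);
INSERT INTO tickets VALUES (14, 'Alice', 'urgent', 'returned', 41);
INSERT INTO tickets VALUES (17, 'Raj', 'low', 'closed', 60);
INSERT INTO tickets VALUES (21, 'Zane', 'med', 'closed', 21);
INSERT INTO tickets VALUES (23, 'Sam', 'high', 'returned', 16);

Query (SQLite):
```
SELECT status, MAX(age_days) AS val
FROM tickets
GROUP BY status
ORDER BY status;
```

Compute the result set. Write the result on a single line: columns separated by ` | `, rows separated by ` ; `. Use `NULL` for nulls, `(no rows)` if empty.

Partition tickets by status; compute MAX(age_days) within each group.
  closed: ids {5, 8, 17, 21} → MAX(age_days)=60
  draft: ids {1} → MAX(age_days)=59
  returned: ids {2, 14, 23} → MAX(age_days)=41

closed | 60 ; draft | 59 ; returned | 41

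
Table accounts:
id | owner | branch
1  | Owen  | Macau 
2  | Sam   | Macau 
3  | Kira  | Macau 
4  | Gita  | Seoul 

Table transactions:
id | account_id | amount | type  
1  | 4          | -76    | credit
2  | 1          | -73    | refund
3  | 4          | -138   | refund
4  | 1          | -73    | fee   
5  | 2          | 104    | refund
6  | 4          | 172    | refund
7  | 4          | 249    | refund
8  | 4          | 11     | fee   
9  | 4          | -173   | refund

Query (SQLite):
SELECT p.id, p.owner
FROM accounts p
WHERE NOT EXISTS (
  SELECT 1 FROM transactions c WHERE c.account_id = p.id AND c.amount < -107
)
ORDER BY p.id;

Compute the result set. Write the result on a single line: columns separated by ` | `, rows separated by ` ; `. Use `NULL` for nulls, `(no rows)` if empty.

1 | Owen ; 2 | Sam ; 3 | Kira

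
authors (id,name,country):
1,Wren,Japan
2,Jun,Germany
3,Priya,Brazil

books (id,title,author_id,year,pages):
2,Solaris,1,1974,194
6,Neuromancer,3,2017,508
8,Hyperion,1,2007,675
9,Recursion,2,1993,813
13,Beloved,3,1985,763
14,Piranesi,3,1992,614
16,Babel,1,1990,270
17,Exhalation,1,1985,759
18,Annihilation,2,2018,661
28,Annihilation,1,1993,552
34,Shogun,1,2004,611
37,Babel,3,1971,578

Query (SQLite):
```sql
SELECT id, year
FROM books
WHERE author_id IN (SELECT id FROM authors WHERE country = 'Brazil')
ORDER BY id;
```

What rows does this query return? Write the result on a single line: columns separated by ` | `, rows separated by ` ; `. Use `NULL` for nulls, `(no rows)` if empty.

Inner query: authors.id where country = 'Brazil'.
Outer: keep books rows whose author_id is in that set.
Inner query → {3}

6 | 2017 ; 13 | 1985 ; 14 | 1992 ; 37 | 1971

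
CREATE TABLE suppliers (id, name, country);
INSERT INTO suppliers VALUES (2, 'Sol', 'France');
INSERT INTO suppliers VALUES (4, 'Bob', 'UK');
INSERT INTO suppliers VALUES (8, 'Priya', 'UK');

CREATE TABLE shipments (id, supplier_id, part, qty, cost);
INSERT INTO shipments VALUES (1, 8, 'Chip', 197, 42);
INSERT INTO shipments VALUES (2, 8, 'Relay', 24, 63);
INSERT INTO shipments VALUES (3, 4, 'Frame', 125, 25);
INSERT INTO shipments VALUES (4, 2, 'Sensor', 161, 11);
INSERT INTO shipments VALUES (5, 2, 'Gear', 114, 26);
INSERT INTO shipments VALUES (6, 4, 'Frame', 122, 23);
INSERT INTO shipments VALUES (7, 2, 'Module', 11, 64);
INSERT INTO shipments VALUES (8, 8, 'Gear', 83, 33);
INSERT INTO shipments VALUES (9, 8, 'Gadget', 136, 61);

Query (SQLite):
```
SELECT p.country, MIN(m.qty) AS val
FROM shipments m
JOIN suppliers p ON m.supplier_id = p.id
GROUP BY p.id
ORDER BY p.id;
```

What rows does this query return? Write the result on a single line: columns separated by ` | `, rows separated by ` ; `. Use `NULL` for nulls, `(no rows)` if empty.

France | 11 ; UK | 122 ; UK | 24

Join each shipments row to its suppliers via supplier_id.
Group joined rows by suppliers.id; compute MIN(m.qty) per group.
  2: ids {4, 5, 7} → MIN(m.qty)=11
  4: ids {3, 6} → MIN(m.qty)=122
  8: ids {1, 2, 8, 9} → MIN(m.qty)=24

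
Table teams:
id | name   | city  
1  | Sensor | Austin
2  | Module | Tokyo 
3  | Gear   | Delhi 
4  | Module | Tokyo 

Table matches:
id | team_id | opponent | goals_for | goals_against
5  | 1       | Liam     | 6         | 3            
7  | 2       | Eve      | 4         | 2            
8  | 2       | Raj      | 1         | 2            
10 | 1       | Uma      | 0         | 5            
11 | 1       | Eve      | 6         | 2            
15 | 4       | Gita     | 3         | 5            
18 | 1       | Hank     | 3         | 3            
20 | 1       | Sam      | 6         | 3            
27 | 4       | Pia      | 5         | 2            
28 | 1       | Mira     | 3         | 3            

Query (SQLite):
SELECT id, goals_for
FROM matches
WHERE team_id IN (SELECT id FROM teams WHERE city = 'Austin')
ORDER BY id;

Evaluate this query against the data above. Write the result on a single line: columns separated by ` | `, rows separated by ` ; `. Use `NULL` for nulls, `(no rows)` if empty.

5 | 6 ; 10 | 0 ; 11 | 6 ; 18 | 3 ; 20 | 6 ; 28 | 3

Inner query: teams.id where city = 'Austin'.
Outer: keep matches rows whose team_id is in that set.
Inner query → {1}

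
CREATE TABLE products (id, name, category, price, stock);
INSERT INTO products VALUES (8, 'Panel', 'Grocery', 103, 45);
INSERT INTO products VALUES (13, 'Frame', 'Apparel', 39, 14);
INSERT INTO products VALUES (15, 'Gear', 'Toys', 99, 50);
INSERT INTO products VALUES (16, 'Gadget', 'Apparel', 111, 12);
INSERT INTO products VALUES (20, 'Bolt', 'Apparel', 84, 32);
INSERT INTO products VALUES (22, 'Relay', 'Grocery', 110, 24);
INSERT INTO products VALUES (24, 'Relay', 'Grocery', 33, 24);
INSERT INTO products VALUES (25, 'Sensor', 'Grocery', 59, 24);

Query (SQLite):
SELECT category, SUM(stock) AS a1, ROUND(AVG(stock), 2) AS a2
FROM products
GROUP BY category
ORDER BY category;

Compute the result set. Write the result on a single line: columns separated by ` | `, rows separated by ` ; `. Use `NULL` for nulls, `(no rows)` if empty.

Group products by category.
Per group compute: SUM(stock), ROUND(AVG(stock), 2).
  Apparel: ids {13, 16, 20} → SUM(stock)=58, ROUND(AVG(stock), 2)=19.33
  Grocery: ids {8, 22, 24, 25} → SUM(stock)=117, ROUND(AVG(stock), 2)=29.25
  Toys: ids {15} → SUM(stock)=50, ROUND(AVG(stock), 2)=50

Apparel | 58 | 19.33 ; Grocery | 117 | 29.25 ; Toys | 50 | 50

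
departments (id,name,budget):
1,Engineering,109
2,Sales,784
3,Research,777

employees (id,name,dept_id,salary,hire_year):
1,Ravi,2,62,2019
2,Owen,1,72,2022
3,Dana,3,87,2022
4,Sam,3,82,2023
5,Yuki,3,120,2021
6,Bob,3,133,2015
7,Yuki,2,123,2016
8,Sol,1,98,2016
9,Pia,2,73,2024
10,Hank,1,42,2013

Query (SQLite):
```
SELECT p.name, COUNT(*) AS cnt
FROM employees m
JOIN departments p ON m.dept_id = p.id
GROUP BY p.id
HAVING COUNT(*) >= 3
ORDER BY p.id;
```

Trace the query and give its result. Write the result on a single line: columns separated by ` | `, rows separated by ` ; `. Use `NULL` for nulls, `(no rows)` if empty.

Engineering | 3 ; Sales | 3 ; Research | 4

Join each employees row to its departments via dept_id.
Group joined rows by departments.id; compute COUNT(*) per group.
HAVING: keep groups with count ≥ 3.
  1: ids {2, 8, 10} → COUNT(*)=3
  2: ids {1, 7, 9} → COUNT(*)=3
  3: ids {3, 4, 5, 6} → COUNT(*)=4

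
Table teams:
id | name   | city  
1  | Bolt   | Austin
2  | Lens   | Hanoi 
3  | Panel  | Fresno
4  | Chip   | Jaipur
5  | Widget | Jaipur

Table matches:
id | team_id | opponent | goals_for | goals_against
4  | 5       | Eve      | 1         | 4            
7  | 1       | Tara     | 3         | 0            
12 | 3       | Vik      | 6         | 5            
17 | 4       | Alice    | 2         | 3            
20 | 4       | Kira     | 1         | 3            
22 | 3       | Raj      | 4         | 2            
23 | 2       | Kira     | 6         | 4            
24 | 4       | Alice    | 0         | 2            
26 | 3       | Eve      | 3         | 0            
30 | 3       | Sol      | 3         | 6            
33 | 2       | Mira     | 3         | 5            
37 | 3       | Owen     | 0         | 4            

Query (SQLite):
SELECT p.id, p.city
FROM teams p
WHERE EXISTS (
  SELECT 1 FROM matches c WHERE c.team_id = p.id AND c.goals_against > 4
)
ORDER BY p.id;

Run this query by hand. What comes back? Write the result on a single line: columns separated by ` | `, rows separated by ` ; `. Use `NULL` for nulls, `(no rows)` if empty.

2 | Hanoi ; 3 | Fresno

For each teams row, check whether any matches with matching team_id has goals_against > 4.
Keep rows where that is true.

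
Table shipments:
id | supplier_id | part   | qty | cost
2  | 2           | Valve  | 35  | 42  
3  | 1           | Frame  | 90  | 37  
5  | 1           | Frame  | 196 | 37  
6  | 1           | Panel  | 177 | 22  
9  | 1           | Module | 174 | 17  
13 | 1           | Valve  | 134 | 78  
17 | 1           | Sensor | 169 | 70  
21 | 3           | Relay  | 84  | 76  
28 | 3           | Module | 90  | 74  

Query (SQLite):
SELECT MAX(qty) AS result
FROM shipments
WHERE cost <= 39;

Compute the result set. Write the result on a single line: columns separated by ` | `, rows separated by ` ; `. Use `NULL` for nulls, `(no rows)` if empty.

Rows where cost <= 39 → qty values: [90, 196, 177, 174].
MAX of non-NULL values = 196.

196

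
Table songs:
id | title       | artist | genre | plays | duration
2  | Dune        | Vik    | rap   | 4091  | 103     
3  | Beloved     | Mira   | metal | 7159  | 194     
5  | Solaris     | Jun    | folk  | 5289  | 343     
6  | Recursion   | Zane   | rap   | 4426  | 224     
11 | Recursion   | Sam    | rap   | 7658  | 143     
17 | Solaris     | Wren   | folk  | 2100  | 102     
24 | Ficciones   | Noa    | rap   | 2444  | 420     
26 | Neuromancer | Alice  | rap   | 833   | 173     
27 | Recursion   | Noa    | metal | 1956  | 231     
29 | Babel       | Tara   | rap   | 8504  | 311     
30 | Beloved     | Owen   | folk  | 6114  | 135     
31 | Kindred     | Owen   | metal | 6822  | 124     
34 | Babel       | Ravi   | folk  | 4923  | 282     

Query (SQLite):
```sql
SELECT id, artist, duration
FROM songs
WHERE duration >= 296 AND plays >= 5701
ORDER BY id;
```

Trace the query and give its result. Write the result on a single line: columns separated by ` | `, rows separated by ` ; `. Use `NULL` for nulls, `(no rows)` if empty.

duration >= 296: ids {5, 24, 29}
plays >= 5701: ids {3, 11, 29, 30, 31}
Combine with AND.

29 | Tara | 311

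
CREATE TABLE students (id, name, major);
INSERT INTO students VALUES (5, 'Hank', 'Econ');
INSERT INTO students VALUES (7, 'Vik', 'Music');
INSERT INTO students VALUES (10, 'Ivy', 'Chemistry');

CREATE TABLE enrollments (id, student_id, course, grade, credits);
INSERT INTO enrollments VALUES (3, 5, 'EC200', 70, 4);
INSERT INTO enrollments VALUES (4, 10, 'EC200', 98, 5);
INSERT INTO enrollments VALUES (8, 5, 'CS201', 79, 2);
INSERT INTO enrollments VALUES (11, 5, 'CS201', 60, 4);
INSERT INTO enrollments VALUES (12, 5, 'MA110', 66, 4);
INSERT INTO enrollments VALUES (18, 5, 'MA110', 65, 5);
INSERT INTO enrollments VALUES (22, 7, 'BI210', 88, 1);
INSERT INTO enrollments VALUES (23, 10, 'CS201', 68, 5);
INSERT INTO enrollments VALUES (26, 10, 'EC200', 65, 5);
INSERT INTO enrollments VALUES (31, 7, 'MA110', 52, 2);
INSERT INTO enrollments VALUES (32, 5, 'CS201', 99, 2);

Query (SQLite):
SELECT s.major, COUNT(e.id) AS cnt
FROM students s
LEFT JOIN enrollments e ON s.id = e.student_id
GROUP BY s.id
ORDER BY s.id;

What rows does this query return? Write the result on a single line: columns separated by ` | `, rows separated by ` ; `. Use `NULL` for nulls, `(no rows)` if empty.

LEFT JOIN keeps every students row; unmatched ones get NULL for enrollments columns.
Group by students.id and compute COUNT(e.id). COUNT(col) of an all-NULL group is 0.
  5: ids {3, 8, 11, 12, 18, 32} → COUNT(e.id)=6
  7: ids {22, 31} → COUNT(e.id)=2
  10: ids {4, 23, 26} → COUNT(e.id)=3

Econ | 6 ; Music | 2 ; Chemistry | 3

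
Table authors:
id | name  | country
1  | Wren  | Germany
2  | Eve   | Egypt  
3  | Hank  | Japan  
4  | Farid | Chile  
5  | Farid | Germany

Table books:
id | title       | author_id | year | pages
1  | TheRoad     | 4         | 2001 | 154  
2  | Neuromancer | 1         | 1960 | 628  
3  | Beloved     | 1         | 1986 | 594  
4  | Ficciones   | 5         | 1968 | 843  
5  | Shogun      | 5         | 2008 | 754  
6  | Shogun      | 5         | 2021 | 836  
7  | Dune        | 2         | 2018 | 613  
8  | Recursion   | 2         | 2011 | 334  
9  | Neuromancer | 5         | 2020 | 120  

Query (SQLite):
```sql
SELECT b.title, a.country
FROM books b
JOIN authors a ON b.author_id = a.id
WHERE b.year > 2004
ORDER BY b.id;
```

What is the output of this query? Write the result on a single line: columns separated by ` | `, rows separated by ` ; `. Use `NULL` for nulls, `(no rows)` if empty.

Each books row matches the authors row where author_id = authors.id.
Then keep rows with b.year > 2004.

Shogun | Germany ; Shogun | Germany ; Dune | Egypt ; Recursion | Egypt ; Neuromancer | Germany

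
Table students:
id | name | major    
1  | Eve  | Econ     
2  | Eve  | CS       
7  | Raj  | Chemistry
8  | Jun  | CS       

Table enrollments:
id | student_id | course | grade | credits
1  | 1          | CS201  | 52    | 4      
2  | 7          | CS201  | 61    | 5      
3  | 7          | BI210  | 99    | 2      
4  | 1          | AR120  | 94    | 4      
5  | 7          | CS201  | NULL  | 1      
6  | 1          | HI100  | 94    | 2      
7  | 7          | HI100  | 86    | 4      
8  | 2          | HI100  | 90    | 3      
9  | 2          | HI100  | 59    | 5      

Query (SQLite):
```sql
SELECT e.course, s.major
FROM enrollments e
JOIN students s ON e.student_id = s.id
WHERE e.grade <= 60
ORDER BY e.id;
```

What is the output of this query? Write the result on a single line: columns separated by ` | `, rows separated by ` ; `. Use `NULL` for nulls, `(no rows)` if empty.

CS201 | Econ ; HI100 | CS

Each enrollments row matches the students row where student_id = students.id.
Then keep rows with e.grade <= 60.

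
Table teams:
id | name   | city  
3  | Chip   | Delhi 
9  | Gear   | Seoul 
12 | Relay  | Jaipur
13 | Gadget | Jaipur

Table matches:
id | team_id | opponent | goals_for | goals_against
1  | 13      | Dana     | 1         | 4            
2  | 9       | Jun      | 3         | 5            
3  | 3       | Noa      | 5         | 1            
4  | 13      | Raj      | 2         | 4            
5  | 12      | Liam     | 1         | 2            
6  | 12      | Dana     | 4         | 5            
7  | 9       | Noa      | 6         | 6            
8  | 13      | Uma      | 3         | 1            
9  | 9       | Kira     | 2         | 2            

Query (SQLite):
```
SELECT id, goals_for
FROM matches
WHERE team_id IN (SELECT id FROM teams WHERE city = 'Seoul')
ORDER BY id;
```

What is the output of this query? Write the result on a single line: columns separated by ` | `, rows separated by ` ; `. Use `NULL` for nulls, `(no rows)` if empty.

Inner query: teams.id where city = 'Seoul'.
Outer: keep matches rows whose team_id is in that set.
Inner query → {9}

2 | 3 ; 7 | 6 ; 9 | 2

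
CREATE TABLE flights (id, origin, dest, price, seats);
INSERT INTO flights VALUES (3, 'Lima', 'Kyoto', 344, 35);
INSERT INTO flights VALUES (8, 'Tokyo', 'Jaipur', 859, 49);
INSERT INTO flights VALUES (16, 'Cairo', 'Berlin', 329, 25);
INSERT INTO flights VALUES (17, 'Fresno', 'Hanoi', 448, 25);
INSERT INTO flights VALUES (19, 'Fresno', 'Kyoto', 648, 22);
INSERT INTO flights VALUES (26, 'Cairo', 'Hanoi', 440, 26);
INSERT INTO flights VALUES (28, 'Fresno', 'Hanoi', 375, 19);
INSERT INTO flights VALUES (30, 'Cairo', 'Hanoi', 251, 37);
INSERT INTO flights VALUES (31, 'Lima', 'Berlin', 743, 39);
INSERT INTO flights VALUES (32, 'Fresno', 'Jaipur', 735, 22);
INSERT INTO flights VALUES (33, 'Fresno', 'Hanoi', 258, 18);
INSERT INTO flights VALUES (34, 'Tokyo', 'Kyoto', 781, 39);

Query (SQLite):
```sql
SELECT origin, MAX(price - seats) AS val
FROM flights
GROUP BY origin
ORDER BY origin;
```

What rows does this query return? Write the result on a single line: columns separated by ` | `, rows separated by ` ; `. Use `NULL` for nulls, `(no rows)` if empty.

Cairo | 414 ; Fresno | 713 ; Lima | 704 ; Tokyo | 810

For each row compute price - seats.
Group by origin; take MAX of the expression per group.
  Cairo: ids {16, 26, 30} → MAX(price - seats)=414
  Fresno: ids {17, 19, 28, 32, 33} → MAX(price - seats)=713
  Lima: ids {3, 31} → MAX(price - seats)=704
  Tokyo: ids {8, 34} → MAX(price - seats)=810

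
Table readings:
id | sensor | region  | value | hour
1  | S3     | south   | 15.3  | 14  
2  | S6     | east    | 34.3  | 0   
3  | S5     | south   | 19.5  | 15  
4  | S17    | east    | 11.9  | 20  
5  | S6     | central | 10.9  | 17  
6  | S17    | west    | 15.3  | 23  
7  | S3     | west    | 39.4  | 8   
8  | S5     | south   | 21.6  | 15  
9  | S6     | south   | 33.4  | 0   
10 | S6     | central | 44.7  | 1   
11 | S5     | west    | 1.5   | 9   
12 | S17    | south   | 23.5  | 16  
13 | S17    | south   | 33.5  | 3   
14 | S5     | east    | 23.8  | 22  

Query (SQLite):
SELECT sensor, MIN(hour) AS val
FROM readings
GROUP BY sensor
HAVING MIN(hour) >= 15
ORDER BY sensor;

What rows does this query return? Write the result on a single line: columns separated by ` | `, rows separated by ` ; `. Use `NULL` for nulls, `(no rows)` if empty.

Partition readings by sensor; compute MIN(hour) within each group.
HAVING: keep groups where MIN(hour) >= 15.
  S17: ids {4, 6, 12, 13} → MIN(hour)=3
  S3: ids {1, 7} → MIN(hour)=8
  S5: ids {3, 8, 11, 14} → MIN(hour)=9
  S6: ids {2, 5, 9, 10} → MIN(hour)=0

(no rows)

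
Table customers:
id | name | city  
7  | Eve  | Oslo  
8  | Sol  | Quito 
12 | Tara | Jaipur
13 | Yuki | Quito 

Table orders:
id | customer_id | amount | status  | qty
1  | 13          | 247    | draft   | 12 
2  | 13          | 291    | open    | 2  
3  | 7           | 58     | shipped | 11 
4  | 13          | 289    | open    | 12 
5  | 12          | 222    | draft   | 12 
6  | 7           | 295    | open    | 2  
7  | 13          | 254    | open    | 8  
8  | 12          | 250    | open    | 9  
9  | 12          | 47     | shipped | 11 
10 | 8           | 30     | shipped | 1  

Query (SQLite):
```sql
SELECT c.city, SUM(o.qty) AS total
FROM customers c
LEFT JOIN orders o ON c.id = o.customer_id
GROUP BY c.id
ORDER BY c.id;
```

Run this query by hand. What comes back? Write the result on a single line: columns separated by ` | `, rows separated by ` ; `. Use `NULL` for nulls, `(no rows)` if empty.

Oslo | 13 ; Quito | 1 ; Jaipur | 32 ; Quito | 34

LEFT JOIN keeps every customers row; unmatched ones get NULL for orders columns.
Group by customers.id and compute SUM(o.qty). SUM over an all-NULL group is NULL.
  7: ids {3, 6} → SUM(o.qty)=13
  8: ids {10} → SUM(o.qty)=1
  12: ids {5, 8, 9} → SUM(o.qty)=32
  13: ids {1, 2, 4, 7} → SUM(o.qty)=34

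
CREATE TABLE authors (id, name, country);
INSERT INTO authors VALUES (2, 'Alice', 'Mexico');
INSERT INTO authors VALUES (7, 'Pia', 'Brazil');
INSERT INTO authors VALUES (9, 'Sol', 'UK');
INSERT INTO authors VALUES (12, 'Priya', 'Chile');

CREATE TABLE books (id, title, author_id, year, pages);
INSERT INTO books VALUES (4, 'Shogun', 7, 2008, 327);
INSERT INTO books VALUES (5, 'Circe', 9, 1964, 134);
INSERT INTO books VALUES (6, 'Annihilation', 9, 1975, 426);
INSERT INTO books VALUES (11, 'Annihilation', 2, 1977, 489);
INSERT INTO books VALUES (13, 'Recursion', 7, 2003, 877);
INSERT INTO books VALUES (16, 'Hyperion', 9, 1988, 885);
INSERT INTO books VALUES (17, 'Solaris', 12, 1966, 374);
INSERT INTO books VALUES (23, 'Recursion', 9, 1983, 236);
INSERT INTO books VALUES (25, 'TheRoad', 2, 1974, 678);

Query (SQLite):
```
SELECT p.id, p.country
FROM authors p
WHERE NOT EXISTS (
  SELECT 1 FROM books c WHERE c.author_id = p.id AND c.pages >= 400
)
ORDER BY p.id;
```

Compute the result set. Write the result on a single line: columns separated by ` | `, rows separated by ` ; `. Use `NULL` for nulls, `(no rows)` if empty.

For each authors row, check whether any books with matching author_id has pages >= 400.
Keep rows where that is false.

12 | Chile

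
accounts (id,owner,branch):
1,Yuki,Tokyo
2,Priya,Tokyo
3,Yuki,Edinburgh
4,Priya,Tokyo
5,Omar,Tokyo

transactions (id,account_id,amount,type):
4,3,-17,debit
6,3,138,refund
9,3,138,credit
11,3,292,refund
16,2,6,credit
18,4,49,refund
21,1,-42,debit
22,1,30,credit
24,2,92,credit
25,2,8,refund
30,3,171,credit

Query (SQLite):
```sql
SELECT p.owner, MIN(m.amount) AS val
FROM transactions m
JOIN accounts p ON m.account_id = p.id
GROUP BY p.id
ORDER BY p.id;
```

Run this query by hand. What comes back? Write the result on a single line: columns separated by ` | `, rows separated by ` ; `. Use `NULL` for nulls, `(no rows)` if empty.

Join each transactions row to its accounts via account_id.
Group joined rows by accounts.id; compute MIN(m.amount) per group.
  1: ids {21, 22} → MIN(m.amount)=-42
  2: ids {16, 24, 25} → MIN(m.amount)=6
  3: ids {4, 6, 9, 11, 30} → MIN(m.amount)=-17
  4: ids {18} → MIN(m.amount)=49

Yuki | -42 ; Priya | 6 ; Yuki | -17 ; Priya | 49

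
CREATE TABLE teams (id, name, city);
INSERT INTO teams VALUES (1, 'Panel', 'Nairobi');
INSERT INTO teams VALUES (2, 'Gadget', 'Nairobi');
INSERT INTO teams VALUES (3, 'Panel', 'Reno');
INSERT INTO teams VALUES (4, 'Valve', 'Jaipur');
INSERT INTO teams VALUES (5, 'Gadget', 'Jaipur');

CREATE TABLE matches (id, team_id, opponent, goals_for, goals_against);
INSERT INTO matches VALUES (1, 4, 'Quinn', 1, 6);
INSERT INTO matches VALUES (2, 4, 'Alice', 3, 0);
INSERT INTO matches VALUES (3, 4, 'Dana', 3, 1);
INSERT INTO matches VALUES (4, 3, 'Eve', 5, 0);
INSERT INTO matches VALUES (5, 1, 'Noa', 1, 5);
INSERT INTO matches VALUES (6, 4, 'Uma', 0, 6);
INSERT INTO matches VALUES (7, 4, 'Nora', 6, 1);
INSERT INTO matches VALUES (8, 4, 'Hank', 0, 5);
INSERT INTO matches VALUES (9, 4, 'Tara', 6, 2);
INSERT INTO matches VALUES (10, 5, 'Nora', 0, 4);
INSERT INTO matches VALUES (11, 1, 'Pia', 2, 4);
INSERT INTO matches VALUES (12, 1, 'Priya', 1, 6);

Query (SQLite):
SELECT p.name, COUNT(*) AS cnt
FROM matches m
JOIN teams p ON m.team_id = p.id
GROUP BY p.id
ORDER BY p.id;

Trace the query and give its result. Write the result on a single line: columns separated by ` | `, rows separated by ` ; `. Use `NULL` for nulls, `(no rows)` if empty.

Panel | 3 ; Panel | 1 ; Valve | 7 ; Gadget | 1

Join each matches row to its teams via team_id.
Group joined rows by teams.id; compute COUNT(*) per group.
  1: ids {5, 11, 12} → COUNT(*)=3
  3: ids {4} → COUNT(*)=1
  4: ids {1, 2, 3, 6, 7, 8, 9} → COUNT(*)=7
  5: ids {10} → COUNT(*)=1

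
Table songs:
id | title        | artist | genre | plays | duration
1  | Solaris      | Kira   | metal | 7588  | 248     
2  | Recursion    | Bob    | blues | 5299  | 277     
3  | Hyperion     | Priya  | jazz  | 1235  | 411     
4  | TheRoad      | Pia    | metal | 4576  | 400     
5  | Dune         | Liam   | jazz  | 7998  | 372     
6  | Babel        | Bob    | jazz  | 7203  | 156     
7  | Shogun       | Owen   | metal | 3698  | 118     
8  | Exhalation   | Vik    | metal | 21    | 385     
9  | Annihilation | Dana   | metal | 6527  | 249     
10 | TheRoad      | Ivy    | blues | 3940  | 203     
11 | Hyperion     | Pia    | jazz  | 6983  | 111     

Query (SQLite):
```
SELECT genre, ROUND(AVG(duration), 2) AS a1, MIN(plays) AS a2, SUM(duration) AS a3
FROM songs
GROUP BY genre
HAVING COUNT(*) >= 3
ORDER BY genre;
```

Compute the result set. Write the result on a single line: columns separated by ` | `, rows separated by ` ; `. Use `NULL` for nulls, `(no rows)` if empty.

Group songs by genre.
Per group compute: ROUND(AVG(duration), 2), MIN(plays), SUM(duration).
HAVING: drop groups with fewer than 3 rows.
  blues: ids {2, 10} → ROUND(AVG(duration), 2)=240, MIN(plays)=3940, SUM(duration)=480
  jazz: ids {3, 5, 6, 11} → ROUND(AVG(duration), 2)=262.5, MIN(plays)=1235, SUM(duration)=1050
  metal: ids {1, 4, 7, 8, 9} → ROUND(AVG(duration), 2)=280, MIN(plays)=21, SUM(duration)=1400

jazz | 262.5 | 1235 | 1050 ; metal | 280 | 21 | 1400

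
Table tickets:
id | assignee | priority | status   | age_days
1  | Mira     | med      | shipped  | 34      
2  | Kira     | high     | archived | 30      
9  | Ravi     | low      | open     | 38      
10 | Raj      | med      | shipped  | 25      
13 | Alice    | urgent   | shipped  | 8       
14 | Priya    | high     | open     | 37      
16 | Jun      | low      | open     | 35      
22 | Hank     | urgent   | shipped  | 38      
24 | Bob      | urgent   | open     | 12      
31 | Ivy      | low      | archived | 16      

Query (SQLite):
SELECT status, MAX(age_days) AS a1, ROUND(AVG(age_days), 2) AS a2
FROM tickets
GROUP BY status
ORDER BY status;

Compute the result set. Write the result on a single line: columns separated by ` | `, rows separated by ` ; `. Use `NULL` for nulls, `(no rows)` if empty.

archived | 30 | 23 ; open | 38 | 30.5 ; shipped | 38 | 26.25

Group tickets by status.
Per group compute: MAX(age_days), ROUND(AVG(age_days), 2).
  archived: ids {2, 31} → MAX(age_days)=30, ROUND(AVG(age_days), 2)=23
  open: ids {9, 14, 16, 24} → MAX(age_days)=38, ROUND(AVG(age_days), 2)=30.5
  shipped: ids {1, 10, 13, 22} → MAX(age_days)=38, ROUND(AVG(age_days), 2)=26.25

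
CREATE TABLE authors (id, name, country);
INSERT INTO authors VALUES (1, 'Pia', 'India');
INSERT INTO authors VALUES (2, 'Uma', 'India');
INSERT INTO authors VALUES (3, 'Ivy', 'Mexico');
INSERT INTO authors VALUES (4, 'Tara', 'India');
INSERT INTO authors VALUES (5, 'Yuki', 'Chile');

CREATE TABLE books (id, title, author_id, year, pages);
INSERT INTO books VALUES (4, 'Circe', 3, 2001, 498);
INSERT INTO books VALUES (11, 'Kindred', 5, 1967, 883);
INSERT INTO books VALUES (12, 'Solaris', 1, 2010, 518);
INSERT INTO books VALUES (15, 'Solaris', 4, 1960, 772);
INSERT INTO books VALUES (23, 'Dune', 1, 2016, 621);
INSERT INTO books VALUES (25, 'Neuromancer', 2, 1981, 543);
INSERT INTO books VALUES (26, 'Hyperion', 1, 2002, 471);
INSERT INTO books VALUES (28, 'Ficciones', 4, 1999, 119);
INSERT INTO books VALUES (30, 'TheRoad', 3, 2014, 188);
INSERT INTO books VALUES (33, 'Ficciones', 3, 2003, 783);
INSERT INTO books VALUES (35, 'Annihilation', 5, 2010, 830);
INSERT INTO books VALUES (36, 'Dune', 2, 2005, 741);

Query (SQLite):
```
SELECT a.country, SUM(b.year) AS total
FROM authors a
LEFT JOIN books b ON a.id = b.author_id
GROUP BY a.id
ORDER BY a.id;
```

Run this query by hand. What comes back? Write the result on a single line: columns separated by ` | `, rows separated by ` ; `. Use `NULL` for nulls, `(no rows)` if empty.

India | 6028 ; India | 3986 ; Mexico | 6018 ; India | 3959 ; Chile | 3977

LEFT JOIN keeps every authors row; unmatched ones get NULL for books columns.
Group by authors.id and compute SUM(b.year). SUM over an all-NULL group is NULL.
  1: ids {12, 23, 26} → SUM(b.year)=6028
  2: ids {25, 36} → SUM(b.year)=3986
  3: ids {4, 30, 33} → SUM(b.year)=6018
  4: ids {15, 28} → SUM(b.year)=3959
  5: ids {11, 35} → SUM(b.year)=3977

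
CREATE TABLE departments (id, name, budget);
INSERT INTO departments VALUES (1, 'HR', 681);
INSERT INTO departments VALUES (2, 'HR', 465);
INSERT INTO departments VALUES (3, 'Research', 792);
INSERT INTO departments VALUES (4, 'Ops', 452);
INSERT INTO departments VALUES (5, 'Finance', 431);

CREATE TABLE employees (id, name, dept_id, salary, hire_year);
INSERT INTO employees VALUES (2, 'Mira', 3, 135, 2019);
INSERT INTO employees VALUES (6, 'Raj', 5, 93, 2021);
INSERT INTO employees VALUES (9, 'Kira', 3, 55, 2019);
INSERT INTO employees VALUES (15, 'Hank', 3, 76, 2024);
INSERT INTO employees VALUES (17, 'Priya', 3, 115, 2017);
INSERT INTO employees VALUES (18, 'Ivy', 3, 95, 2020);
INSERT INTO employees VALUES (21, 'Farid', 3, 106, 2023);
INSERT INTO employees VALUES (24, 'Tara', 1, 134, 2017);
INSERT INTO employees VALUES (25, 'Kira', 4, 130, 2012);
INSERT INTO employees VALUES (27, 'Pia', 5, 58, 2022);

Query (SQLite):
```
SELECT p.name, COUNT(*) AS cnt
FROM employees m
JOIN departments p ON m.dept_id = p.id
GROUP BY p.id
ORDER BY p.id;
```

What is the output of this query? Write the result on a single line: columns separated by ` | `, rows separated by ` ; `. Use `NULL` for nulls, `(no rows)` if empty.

HR | 1 ; Research | 6 ; Ops | 1 ; Finance | 2

Join each employees row to its departments via dept_id.
Group joined rows by departments.id; compute COUNT(*) per group.
  1: ids {24} → COUNT(*)=1
  3: ids {2, 9, 15, 17, 18, 21} → COUNT(*)=6
  4: ids {25} → COUNT(*)=1
  5: ids {6, 27} → COUNT(*)=2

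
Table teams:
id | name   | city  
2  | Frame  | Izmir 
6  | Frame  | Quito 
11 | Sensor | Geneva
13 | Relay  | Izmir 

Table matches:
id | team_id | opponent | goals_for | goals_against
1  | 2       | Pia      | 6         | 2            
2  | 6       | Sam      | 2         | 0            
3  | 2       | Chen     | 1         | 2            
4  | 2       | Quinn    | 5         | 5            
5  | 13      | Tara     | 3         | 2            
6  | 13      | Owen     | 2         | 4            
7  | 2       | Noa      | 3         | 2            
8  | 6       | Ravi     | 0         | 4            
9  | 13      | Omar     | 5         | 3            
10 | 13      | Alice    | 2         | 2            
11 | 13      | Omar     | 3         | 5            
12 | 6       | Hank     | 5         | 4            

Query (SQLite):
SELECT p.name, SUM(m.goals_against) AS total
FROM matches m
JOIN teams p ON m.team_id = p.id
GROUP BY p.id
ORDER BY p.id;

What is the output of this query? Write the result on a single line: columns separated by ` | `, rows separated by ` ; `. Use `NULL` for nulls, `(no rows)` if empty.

Join each matches row to its teams via team_id.
Group joined rows by teams.id; compute SUM(m.goals_against) per group.
  2: ids {1, 3, 4, 7} → SUM(m.goals_against)=11
  6: ids {2, 8, 12} → SUM(m.goals_against)=8
  13: ids {5, 6, 9, 10, 11} → SUM(m.goals_against)=16

Frame | 11 ; Frame | 8 ; Relay | 16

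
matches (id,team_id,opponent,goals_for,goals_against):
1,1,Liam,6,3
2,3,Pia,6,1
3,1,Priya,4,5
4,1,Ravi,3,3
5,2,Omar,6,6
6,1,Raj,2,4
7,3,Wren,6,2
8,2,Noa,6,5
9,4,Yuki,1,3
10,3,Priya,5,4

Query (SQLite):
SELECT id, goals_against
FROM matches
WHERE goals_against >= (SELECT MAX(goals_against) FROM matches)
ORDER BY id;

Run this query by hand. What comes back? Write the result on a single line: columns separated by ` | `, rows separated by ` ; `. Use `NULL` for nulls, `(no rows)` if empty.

Scalar subquery: MAX(goals_against) over all matches rows = 6.
Keep rows where goals_against >= that value.

5 | 6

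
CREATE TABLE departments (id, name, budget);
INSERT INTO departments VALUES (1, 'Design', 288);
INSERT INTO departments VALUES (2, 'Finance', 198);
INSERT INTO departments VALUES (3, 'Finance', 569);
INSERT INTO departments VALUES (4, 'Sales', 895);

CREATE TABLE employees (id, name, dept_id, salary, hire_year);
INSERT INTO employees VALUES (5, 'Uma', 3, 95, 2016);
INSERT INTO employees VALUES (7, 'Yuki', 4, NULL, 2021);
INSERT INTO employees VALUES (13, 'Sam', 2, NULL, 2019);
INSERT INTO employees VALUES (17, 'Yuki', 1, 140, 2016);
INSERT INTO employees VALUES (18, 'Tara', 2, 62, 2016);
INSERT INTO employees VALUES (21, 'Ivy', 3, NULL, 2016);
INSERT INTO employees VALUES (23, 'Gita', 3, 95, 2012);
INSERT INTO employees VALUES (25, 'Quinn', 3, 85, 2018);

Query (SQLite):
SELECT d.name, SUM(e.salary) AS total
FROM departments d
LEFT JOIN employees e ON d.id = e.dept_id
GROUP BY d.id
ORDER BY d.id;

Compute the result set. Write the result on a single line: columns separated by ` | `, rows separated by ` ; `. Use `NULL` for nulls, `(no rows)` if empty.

LEFT JOIN keeps every departments row; unmatched ones get NULL for employees columns.
Group by departments.id and compute SUM(e.salary). SUM over an all-NULL group is NULL.
  1: ids {17} → SUM(e.salary)=140
  2: ids {13, 18} → SUM(e.salary)=62
  3: ids {5, 21, 23, 25} → SUM(e.salary)=275
  4: ids {7} → SUM(e.salary)=NULL

Design | 140 ; Finance | 62 ; Finance | 275 ; Sales | NULL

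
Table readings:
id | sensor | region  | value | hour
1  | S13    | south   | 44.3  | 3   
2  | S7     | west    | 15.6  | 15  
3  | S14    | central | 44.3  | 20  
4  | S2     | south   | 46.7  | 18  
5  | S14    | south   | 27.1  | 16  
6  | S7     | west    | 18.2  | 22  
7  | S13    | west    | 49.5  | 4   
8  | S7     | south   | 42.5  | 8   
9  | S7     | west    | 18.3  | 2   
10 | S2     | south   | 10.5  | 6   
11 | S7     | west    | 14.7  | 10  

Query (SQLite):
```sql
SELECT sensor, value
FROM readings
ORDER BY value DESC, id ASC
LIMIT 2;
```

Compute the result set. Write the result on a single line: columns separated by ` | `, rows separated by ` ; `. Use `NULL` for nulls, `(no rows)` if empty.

Sort by value desc, tiebreak id asc: (49.5, id=7), (46.7, id=4), (44.3, id=1), (44.3, id=3), (42.5, id=8) …. Take first 2.

S13 | 49.5 ; S2 | 46.7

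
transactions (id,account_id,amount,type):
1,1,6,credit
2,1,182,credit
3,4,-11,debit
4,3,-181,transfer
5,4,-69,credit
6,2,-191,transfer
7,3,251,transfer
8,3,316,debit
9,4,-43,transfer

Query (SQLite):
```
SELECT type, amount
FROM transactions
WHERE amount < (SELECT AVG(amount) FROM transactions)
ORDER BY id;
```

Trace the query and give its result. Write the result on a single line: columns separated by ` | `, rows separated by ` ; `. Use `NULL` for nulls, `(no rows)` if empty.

credit | 6 ; debit | -11 ; transfer | -181 ; credit | -69 ; transfer | -191 ; transfer | -43

Scalar subquery: AVG(amount) over all transactions rows = 28.888889 (≈; comparison uses full precision).
Keep rows where amount < that value.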